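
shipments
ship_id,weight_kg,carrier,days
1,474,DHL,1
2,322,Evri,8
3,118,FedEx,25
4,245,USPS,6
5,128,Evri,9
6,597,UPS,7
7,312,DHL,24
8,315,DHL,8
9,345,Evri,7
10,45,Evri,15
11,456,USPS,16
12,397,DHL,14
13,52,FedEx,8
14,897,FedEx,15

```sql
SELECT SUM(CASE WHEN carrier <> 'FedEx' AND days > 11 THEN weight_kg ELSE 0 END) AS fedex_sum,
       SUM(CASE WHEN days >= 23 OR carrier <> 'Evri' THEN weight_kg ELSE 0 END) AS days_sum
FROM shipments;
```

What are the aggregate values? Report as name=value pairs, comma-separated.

fedex_sum=1210, days_sum=3863

[fedex_sum: carrier <> 'FedEx' AND days > 11]
ship_id=1: ✗
ship_id=2: ✗
ship_id=3: ✗
ship_id=4: ✗
ship_id=5: ✗
ship_id=6: ✗
ship_id=7: ✓ → 312
ship_id=8: ✗
ship_id=9: ✗
ship_id=10: ✓ → 45
ship_id=11: ✓ → 456
ship_id=12: ✓ → 397
ship_id=13: ✗
ship_id=14: ✗
fedex_sum = 312 + 45 + 456 + 397 = 1210
—
[days_sum: days >= 23 OR carrier <> 'Evri']
ship_id=1: ✓ → 474
ship_id=2: ✗
ship_id=3: ✓ → 118
ship_id=4: ✓ → 245
ship_id=5: ✗
ship_id=6: ✓ → 597
ship_id=7: ✓ → 312
ship_id=8: ✓ → 315
ship_id=9: ✗
ship_id=10: ✗
ship_id=11: ✓ → 456
ship_id=12: ✓ → 397
ship_id=13: ✓ → 52
ship_id=14: ✓ → 897
days_sum = 474 + 118 + 245 + 597 + 312 + 315 + 456 + 397 + 52 + 897 = 3863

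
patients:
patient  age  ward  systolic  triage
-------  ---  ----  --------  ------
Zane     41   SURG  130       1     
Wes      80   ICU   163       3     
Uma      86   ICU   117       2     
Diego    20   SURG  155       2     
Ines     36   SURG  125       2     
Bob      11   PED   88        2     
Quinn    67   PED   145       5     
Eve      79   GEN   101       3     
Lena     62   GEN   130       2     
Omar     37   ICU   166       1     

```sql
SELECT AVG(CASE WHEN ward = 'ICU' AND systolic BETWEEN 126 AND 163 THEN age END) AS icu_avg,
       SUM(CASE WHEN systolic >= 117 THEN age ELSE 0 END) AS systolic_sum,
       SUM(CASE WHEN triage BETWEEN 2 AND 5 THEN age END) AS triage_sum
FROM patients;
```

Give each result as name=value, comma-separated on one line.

[icu_avg: ward = 'ICU' AND systolic BETWEEN 126 AND 163]
patient=Zane: ✗
patient=Wes: ✓ → 80
patient=Uma: ✗
patient=Diego: ✗
patient=Ines: ✗
patient=Bob: ✗
patient=Quinn: ✗
patient=Eve: ✗
patient=Lena: ✗
patient=Omar: ✗
icu_avg = 80
—
[systolic_sum: systolic >= 117]
patient=Zane: ✓ → 41
patient=Wes: ✓ → 80
patient=Uma: ✓ → 86
patient=Diego: ✓ → 20
patient=Ines: ✓ → 36
patient=Bob: ✗
patient=Quinn: ✓ → 67
patient=Eve: ✗
patient=Lena: ✓ → 62
patient=Omar: ✓ → 37
systolic_sum = 41 + 80 + 86 + 20 + 36 + 67 + 62 + 37 = 429
—
[triage_sum: triage BETWEEN 2 AND 5]
patient=Zane: ✗
patient=Wes: ✓ → 80
patient=Uma: ✓ → 86
patient=Diego: ✓ → 20
patient=Ines: ✓ → 36
patient=Bob: ✓ → 11
patient=Quinn: ✓ → 67
patient=Eve: ✓ → 79
patient=Lena: ✓ → 62
patient=Omar: ✗
triage_sum = 80 + 86 + 20 + 36 + 11 + 67 + 79 + 62 = 441

icu_avg=80, systolic_sum=429, triage_sum=441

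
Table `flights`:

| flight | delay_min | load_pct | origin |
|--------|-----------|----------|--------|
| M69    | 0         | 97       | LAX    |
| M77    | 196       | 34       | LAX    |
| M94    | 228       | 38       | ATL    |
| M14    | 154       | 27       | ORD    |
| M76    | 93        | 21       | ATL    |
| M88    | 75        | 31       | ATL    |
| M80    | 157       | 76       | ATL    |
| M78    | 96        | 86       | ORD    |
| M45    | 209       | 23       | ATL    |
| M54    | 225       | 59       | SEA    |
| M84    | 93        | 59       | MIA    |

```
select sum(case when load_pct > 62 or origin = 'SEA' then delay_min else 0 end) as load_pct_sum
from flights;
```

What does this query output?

478

flight=M69: ✓ → 0
flight=M77: ✗
flight=M94: ✗
flight=M14: ✗
flight=M76: ✗
flight=M88: ✗
flight=M80: ✓ → 157
flight=M78: ✓ → 96
flight=M45: ✗
flight=M54: ✓ → 225
flight=M84: ✗
load_pct_sum = 157 + 96 + 225 = 478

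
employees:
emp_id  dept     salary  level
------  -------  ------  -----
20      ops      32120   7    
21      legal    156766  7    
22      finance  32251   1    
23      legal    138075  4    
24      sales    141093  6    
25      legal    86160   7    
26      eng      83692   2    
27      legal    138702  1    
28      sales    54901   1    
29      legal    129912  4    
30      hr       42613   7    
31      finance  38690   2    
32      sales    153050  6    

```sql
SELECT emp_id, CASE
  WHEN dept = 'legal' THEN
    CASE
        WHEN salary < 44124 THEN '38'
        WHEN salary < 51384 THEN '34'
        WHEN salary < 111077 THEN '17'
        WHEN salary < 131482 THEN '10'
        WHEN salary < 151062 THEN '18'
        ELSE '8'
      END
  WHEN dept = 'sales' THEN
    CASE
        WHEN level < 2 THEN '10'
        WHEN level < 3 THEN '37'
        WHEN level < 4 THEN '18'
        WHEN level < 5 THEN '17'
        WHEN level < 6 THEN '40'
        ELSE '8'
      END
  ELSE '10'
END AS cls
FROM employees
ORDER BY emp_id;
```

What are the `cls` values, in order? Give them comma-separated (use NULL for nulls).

10, 8, 10, 18, 8, 17, 10, 18, 10, 10, 10, 10, 8

emp_id=20: dept='ops' → outer ELSE → 10
emp_id=21: dept='legal' → inner[ELSE] → 8
emp_id=22: dept='finance' → outer ELSE → 10
emp_id=23: dept='legal' → inner[salary < 151062] → 18
emp_id=24: dept='sales' → inner[ELSE] → 8
emp_id=25: dept='legal' → inner[salary < 111077] → 17
emp_id=26: dept='eng' → outer ELSE → 10
emp_id=27: dept='legal' → inner[salary < 151062] → 18
emp_id=28: dept='sales' → inner[level < 2] → 10
emp_id=29: dept='legal' → inner[salary < 131482] → 10
emp_id=30: dept='hr' → outer ELSE → 10
emp_id=31: dept='finance' → outer ELSE → 10
emp_id=32: dept='sales' → inner[ELSE] → 8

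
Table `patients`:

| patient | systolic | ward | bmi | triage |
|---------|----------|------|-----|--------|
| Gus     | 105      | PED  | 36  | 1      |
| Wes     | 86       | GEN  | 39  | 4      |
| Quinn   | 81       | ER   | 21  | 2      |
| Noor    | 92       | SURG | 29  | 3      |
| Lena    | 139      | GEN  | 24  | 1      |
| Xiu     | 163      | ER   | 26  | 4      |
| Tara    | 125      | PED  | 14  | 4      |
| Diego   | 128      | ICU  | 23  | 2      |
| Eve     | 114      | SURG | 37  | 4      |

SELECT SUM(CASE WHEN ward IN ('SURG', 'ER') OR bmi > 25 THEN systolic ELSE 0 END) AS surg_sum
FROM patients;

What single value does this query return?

patient=Gus: ✓ → 105
patient=Wes: ✓ → 86
patient=Quinn: ✓ → 81
patient=Noor: ✓ → 92
patient=Lena: ✗
patient=Xiu: ✓ → 163
patient=Tara: ✗
patient=Diego: ✗
patient=Eve: ✓ → 114
surg_sum = 105 + 86 + 81 + 92 + 163 + 114 = 641

641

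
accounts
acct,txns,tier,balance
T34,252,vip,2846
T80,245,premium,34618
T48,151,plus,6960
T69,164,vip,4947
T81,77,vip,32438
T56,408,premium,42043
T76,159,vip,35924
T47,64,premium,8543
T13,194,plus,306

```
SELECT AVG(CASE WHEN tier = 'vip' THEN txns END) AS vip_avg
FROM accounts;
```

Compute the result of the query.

acct=T34: ✓ → 252
acct=T80: ✗
acct=T48: ✗
acct=T69: ✓ → 164
acct=T81: ✓ → 77
acct=T56: ✗
acct=T76: ✓ → 159
acct=T47: ✗
acct=T13: ✗
vip_avg = (252 + 164 + 77 + 159) / 4 = 163

163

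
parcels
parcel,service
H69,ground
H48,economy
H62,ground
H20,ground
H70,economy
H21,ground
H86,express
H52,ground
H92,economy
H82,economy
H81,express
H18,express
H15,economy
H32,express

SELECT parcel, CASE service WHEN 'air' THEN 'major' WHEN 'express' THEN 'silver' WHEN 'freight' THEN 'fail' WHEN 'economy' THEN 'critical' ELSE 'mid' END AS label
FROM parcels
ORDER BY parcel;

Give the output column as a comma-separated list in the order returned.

critical, silver, mid, mid, silver, critical, mid, mid, mid, critical, silver, critical, silver, critical

parcel=H15: service='economy' → critical
parcel=H18: service='express' → silver
parcel=H20: ELSE → mid
parcel=H21: ELSE → mid
parcel=H32: service='express' → silver
parcel=H48: service='economy' → critical
parcel=H52: ELSE → mid
parcel=H62: ELSE → mid
parcel=H69: ELSE → mid
parcel=H70: service='economy' → critical
parcel=H81: service='express' → silver
parcel=H82: service='economy' → critical
parcel=H86: service='express' → silver
parcel=H92: service='economy' → critical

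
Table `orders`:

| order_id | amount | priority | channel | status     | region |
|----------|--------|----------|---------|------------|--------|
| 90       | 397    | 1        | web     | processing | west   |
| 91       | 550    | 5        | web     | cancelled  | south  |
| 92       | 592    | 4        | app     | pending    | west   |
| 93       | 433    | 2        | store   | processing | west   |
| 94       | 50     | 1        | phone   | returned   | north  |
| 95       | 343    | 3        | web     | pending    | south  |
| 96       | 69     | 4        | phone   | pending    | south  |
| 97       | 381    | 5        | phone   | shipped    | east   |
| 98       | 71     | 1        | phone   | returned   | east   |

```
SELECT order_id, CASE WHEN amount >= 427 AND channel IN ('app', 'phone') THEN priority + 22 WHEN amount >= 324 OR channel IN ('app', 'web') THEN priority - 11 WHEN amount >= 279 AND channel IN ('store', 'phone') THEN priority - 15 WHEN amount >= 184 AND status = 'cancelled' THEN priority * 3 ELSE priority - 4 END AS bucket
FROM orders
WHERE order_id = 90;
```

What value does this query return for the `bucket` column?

order_id = 90: amount=397, priority=1, channel=web, status=processing, region=west.
amount >= 427 AND channel IN ('app', 'phone') → false
amount >= 324 OR channel IN ('app', 'web') → true → -10

-10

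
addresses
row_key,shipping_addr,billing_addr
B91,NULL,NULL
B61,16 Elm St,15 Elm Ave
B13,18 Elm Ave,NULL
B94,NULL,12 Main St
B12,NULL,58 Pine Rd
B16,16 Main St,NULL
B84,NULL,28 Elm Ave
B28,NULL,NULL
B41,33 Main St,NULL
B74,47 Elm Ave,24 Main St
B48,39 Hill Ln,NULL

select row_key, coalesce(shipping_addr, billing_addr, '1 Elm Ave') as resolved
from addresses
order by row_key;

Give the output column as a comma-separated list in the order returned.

row_key=B12: shipping_addr=NULL, billing_addr=58 Pine Rd → 58 Pine Rd
row_key=B13: shipping_addr=18 Elm Ave → 18 Elm Ave
row_key=B16: shipping_addr=16 Main St → 16 Main St
row_key=B28: shipping_addr=NULL, billing_addr=NULL, → literal 1 Elm Ave → 1 Elm Ave
row_key=B41: shipping_addr=33 Main St → 33 Main St
row_key=B48: shipping_addr=39 Hill Ln → 39 Hill Ln
row_key=B61: shipping_addr=16 Elm St → 16 Elm St
row_key=B74: shipping_addr=47 Elm Ave → 47 Elm Ave
row_key=B84: shipping_addr=NULL, billing_addr=28 Elm Ave → 28 Elm Ave
row_key=B91: shipping_addr=NULL, billing_addr=NULL, → literal 1 Elm Ave → 1 Elm Ave
row_key=B94: shipping_addr=NULL, billing_addr=12 Main St → 12 Main St

58 Pine Rd, 18 Elm Ave, 16 Main St, 1 Elm Ave, 33 Main St, 39 Hill Ln, 16 Elm St, 47 Elm Ave, 28 Elm Ave, 1 Elm Ave, 12 Main St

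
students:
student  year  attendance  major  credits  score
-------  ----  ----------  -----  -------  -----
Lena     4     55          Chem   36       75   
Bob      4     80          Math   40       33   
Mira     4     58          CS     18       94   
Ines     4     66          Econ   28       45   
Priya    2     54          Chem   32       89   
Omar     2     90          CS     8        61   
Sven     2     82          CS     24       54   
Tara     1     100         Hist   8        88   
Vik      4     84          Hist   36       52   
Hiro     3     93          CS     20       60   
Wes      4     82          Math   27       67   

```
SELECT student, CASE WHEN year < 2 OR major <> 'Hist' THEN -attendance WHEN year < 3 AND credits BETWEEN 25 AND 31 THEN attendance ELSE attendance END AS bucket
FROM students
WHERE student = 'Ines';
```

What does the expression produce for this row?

student = Ines: year=4, attendance=66, major=Econ, credits=28, score=45.
year < 2 OR major <> 'Hist' → true → -66

-66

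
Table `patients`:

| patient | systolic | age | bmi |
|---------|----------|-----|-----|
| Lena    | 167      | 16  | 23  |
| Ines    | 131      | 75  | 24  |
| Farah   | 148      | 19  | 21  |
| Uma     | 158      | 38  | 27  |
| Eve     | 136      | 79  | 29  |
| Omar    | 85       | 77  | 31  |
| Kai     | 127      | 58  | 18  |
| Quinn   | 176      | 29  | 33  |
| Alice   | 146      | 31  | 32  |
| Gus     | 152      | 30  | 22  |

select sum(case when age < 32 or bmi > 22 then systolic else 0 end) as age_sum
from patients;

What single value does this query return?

patient=Lena: ✓ → 167
patient=Ines: ✓ → 131
patient=Farah: ✓ → 148
patient=Uma: ✓ → 158
patient=Eve: ✓ → 136
patient=Omar: ✓ → 85
patient=Kai: ✗
patient=Quinn: ✓ → 176
patient=Alice: ✓ → 146
patient=Gus: ✓ → 152
age_sum = 167 + 131 + 148 + 158 + 136 + 85 + 176 + 146 + 152 = 1299

1299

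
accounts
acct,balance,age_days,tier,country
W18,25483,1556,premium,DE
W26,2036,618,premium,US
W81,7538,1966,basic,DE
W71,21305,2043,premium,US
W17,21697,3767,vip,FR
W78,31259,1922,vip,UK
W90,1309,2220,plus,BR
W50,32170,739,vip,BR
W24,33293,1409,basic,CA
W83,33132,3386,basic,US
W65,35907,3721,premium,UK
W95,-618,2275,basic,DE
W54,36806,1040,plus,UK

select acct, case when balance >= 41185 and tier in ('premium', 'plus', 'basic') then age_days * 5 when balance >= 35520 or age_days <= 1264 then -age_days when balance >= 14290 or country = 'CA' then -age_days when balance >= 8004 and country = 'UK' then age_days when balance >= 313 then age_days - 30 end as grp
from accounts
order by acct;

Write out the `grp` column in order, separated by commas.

-3767, -1556, -1409, -618, -739, -1040, -3721, -2043, -1922, 1936, -3386, 2190, NULL

acct=W17: balance >= 14290 or country = 'CA' → -3767
acct=W18: balance >= 14290 or country = 'CA' → -1556
acct=W24: balance >= 14290 or country = 'CA' → -1409
acct=W26: balance >= 35520 or age_days <= 1264 → -618
acct=W50: balance >= 35520 or age_days <= 1264 → -739
acct=W54: balance >= 35520 or age_days <= 1264 → -1040
acct=W65: balance >= 35520 or age_days <= 1264 → -3721
acct=W71: balance >= 14290 or country = 'CA' → -2043
acct=W78: balance >= 14290 or country = 'CA' → -1922
acct=W81: balance >= 313 → 1936
acct=W83: balance >= 14290 or country = 'CA' → -3386
acct=W90: balance >= 313 → 2190
acct=W95: (no match → NULL) → NULL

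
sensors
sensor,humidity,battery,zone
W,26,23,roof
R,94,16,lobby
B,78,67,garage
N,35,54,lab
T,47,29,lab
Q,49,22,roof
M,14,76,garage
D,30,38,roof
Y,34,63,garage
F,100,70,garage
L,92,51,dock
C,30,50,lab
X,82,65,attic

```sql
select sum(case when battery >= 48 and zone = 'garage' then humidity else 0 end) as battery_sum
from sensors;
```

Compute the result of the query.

226

sensor=W: ✗
sensor=R: ✗
sensor=B: ✓ → 78
sensor=N: ✗
sensor=T: ✗
sensor=Q: ✗
sensor=M: ✓ → 14
sensor=D: ✗
sensor=Y: ✓ → 34
sensor=F: ✓ → 100
sensor=L: ✗
sensor=C: ✗
sensor=X: ✗
battery_sum = 78 + 14 + 34 + 100 = 226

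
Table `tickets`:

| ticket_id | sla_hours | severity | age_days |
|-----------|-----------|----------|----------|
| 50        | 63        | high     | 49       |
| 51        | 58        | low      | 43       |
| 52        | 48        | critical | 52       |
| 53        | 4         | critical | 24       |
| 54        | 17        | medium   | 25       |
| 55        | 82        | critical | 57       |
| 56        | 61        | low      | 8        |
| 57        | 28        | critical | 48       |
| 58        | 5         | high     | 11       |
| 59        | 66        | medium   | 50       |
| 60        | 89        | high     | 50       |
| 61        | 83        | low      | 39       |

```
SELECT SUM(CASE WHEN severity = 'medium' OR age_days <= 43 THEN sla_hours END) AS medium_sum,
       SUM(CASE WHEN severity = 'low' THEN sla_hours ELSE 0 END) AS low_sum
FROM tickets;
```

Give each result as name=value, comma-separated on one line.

[medium_sum: severity = 'medium' OR age_days <= 43]
ticket_id=50: ✗
ticket_id=51: ✓ → 58
ticket_id=52: ✗
ticket_id=53: ✓ → 4
ticket_id=54: ✓ → 17
ticket_id=55: ✗
ticket_id=56: ✓ → 61
ticket_id=57: ✗
ticket_id=58: ✓ → 5
ticket_id=59: ✓ → 66
ticket_id=60: ✗
ticket_id=61: ✓ → 83
medium_sum = 58 + 4 + 17 + 61 + 5 + 66 + 83 = 294
—
[low_sum: severity = 'low']
ticket_id=50: ✗
ticket_id=51: ✓ → 58
ticket_id=52: ✗
ticket_id=53: ✗
ticket_id=54: ✗
ticket_id=55: ✗
ticket_id=56: ✓ → 61
ticket_id=57: ✗
ticket_id=58: ✗
ticket_id=59: ✗
ticket_id=60: ✗
ticket_id=61: ✓ → 83
low_sum = 58 + 61 + 83 = 202

medium_sum=294, low_sum=202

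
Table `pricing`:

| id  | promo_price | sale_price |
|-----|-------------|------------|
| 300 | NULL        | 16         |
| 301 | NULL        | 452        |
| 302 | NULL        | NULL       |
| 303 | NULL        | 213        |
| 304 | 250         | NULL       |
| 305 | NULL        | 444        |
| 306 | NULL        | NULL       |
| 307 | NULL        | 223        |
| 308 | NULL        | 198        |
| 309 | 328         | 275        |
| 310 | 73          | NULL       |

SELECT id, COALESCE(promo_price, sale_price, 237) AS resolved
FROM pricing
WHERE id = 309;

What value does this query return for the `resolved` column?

id = 309: promo_price=328, sale_price=275.
promo_price=328 → 328

328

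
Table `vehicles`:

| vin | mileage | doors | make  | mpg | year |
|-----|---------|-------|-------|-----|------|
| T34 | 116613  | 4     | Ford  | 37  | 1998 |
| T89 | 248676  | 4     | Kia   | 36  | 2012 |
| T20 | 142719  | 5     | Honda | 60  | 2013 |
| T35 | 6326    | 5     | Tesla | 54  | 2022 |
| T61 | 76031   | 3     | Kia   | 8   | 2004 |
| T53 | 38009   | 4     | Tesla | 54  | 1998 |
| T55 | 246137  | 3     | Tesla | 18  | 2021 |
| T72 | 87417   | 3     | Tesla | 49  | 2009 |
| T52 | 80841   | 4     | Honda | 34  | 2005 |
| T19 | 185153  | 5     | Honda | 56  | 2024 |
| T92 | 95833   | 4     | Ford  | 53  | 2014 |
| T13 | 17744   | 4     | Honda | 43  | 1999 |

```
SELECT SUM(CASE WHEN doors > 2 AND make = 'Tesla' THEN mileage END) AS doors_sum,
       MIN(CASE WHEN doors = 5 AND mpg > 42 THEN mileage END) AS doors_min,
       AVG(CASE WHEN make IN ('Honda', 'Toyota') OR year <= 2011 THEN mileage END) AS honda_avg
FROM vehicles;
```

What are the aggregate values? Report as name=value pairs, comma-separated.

doors_sum=377889, doors_min=6326, honda_avg=93065.875

[doors_sum: doors > 2 AND make = 'Tesla']
vin=T34: ✗
vin=T89: ✗
vin=T20: ✗
vin=T35: ✓ → 6326
vin=T61: ✗
vin=T53: ✓ → 38009
vin=T55: ✓ → 246137
vin=T72: ✓ → 87417
vin=T52: ✗
vin=T19: ✗
vin=T92: ✗
vin=T13: ✗
doors_sum = 6326 + 38009 + 246137 + 87417 = 377889
—
[doors_min: doors = 5 AND mpg > 42]
vin=T34: ✗
vin=T89: ✗
vin=T20: ✓ → 142719
vin=T35: ✓ → 6326
vin=T61: ✗
vin=T53: ✗
vin=T55: ✗
vin=T72: ✗
vin=T52: ✗
vin=T19: ✓ → 185153
vin=T92: ✗
vin=T13: ✗
doors_min = MIN(142719, 6326, 185153) = 6326
—
[honda_avg: make IN ('Honda', 'Toyota') OR year <= 2011]
vin=T34: ✓ → 116613
vin=T89: ✗
vin=T20: ✓ → 142719
vin=T35: ✗
vin=T61: ✓ → 76031
vin=T53: ✓ → 38009
vin=T55: ✗
vin=T72: ✓ → 87417
vin=T52: ✓ → 80841
vin=T19: ✓ → 185153
vin=T92: ✗
vin=T13: ✓ → 17744
honda_avg = (116613 + 142719 + 76031 + 38009 + 87417 + 80841 + 185153 + 17744) / 8 = 93065.875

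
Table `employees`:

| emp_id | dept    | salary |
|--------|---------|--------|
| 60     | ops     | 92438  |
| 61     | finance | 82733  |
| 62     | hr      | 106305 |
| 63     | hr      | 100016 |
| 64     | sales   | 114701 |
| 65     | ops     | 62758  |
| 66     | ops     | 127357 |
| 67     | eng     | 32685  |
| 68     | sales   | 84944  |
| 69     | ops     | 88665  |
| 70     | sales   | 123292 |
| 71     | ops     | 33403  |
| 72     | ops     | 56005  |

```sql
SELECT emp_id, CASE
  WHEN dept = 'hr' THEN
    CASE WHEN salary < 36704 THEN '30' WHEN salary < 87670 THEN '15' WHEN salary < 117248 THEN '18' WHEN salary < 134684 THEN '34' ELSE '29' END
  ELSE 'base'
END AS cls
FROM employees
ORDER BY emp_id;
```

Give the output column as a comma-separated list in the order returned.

emp_id=60: dept='ops' → outer ELSE → base
emp_id=61: dept='finance' → outer ELSE → base
emp_id=62: dept='hr' → inner[salary < 117248] → 18
emp_id=63: dept='hr' → inner[salary < 117248] → 18
emp_id=64: dept='sales' → outer ELSE → base
emp_id=65: dept='ops' → outer ELSE → base
emp_id=66: dept='ops' → outer ELSE → base
emp_id=67: dept='eng' → outer ELSE → base
emp_id=68: dept='sales' → outer ELSE → base
emp_id=69: dept='ops' → outer ELSE → base
emp_id=70: dept='sales' → outer ELSE → base
emp_id=71: dept='ops' → outer ELSE → base
emp_id=72: dept='ops' → outer ELSE → base

base, base, 18, 18, base, base, base, base, base, base, base, base, base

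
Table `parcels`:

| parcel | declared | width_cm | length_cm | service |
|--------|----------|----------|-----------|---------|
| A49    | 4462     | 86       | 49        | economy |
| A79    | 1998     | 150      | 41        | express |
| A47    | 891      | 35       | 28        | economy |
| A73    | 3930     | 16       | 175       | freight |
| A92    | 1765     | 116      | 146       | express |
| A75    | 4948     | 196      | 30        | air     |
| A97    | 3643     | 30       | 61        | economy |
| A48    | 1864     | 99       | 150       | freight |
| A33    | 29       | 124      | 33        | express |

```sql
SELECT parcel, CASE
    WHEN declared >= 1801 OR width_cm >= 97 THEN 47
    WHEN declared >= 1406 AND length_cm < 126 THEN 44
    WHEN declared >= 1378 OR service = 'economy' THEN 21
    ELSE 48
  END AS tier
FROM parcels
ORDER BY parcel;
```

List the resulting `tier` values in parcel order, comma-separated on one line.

47, 21, 47, 47, 47, 47, 47, 47, 47

parcel=A33: declared >= 1801 OR width_cm >= 97 → 47
parcel=A47: declared >= 1378 OR service = 'economy' → 21
parcel=A48: declared >= 1801 OR width_cm >= 97 → 47
parcel=A49: declared >= 1801 OR width_cm >= 97 → 47
parcel=A73: declared >= 1801 OR width_cm >= 97 → 47
parcel=A75: declared >= 1801 OR width_cm >= 97 → 47
parcel=A79: declared >= 1801 OR width_cm >= 97 → 47
parcel=A92: declared >= 1801 OR width_cm >= 97 → 47
parcel=A97: declared >= 1801 OR width_cm >= 97 → 47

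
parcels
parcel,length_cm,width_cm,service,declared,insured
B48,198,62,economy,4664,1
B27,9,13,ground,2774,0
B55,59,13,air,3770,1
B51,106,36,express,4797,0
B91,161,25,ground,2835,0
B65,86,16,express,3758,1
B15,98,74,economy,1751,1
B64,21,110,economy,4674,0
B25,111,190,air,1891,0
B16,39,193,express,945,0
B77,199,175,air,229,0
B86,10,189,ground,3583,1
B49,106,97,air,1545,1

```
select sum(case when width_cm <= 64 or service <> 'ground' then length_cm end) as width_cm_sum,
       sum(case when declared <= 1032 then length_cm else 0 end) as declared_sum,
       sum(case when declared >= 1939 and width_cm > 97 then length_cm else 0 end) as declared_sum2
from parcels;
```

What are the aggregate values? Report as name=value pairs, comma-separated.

width_cm_sum=1193, declared_sum=238, declared_sum2=31

[width_cm_sum: width_cm <= 64 or service <> 'ground']
parcel=B48: ✓ → 198
parcel=B27: ✓ → 9
parcel=B55: ✓ → 59
parcel=B51: ✓ → 106
parcel=B91: ✓ → 161
parcel=B65: ✓ → 86
parcel=B15: ✓ → 98
parcel=B64: ✓ → 21
parcel=B25: ✓ → 111
parcel=B16: ✓ → 39
parcel=B77: ✓ → 199
parcel=B86: ✗
parcel=B49: ✓ → 106
width_cm_sum = 198 + 9 + 59 + 106 + 161 + 86 + 98 + 21 + 111 + 39 + 199 + 106 = 1193
—
[declared_sum: declared <= 1032]
parcel=B48: ✗
parcel=B27: ✗
parcel=B55: ✗
parcel=B51: ✗
parcel=B91: ✗
parcel=B65: ✗
parcel=B15: ✗
parcel=B64: ✗
parcel=B25: ✗
parcel=B16: ✓ → 39
parcel=B77: ✓ → 199
parcel=B86: ✗
parcel=B49: ✗
declared_sum = 39 + 199 = 238
—
[declared_sum2: declared >= 1939 and width_cm > 97]
parcel=B48: ✗
parcel=B27: ✗
parcel=B55: ✗
parcel=B51: ✗
parcel=B91: ✗
parcel=B65: ✗
parcel=B15: ✗
parcel=B64: ✓ → 21
parcel=B25: ✗
parcel=B16: ✗
parcel=B77: ✗
parcel=B86: ✓ → 10
parcel=B49: ✗
declared_sum2 = 21 + 10 = 31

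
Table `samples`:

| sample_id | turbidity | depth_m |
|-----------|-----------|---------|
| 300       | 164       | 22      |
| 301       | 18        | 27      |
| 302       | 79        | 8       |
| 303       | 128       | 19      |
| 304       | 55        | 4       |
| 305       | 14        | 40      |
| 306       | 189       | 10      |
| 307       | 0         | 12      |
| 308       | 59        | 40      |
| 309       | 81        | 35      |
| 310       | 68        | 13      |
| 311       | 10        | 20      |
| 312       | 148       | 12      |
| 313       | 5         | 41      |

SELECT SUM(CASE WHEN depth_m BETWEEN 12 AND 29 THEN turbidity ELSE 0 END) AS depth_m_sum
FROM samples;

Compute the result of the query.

sample_id=300: ✓ → 164
sample_id=301: ✓ → 18
sample_id=302: ✗
sample_id=303: ✓ → 128
sample_id=304: ✗
sample_id=305: ✗
sample_id=306: ✗
sample_id=307: ✓ → 0
sample_id=308: ✗
sample_id=309: ✗
sample_id=310: ✓ → 68
sample_id=311: ✓ → 10
sample_id=312: ✓ → 148
sample_id=313: ✗
depth_m_sum = 164 + 18 + 128 + 68 + 10 + 148 = 536

536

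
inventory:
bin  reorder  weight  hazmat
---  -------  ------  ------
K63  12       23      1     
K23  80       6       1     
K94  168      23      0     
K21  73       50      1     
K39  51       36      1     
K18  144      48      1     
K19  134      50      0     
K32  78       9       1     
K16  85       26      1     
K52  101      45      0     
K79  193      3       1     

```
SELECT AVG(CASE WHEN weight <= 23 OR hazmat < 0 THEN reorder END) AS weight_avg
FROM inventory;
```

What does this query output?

bin=K63: ✓ → 12
bin=K23: ✓ → 80
bin=K94: ✓ → 168
bin=K21: ✗
bin=K39: ✗
bin=K18: ✗
bin=K19: ✗
bin=K32: ✓ → 78
bin=K16: ✗
bin=K52: ✗
bin=K79: ✓ → 193
weight_avg = (12 + 80 + 168 + 78 + 193) / 5 = 106.2

106.2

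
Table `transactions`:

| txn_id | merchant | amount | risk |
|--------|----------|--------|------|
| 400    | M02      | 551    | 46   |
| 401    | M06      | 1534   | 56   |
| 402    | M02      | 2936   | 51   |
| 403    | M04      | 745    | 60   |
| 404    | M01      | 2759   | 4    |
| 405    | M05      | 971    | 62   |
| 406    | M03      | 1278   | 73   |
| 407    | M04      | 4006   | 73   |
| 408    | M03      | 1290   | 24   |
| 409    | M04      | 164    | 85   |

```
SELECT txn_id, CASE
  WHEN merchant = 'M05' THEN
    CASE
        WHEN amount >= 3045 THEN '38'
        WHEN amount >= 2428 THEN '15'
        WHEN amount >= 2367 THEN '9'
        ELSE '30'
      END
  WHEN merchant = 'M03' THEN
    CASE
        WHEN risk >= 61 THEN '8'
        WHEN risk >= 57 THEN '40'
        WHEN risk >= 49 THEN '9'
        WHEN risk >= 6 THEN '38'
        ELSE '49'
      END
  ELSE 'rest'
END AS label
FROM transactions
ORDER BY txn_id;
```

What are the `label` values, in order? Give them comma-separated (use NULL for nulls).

txn_id=400: merchant='M02' → outer ELSE → rest
txn_id=401: merchant='M06' → outer ELSE → rest
txn_id=402: merchant='M02' → outer ELSE → rest
txn_id=403: merchant='M04' → outer ELSE → rest
txn_id=404: merchant='M01' → outer ELSE → rest
txn_id=405: merchant='M05' → inner[ELSE] → 30
txn_id=406: merchant='M03' → inner[risk >= 61] → 8
txn_id=407: merchant='M04' → outer ELSE → rest
txn_id=408: merchant='M03' → inner[risk >= 6] → 38
txn_id=409: merchant='M04' → outer ELSE → rest

rest, rest, rest, rest, rest, 30, 8, rest, 38, rest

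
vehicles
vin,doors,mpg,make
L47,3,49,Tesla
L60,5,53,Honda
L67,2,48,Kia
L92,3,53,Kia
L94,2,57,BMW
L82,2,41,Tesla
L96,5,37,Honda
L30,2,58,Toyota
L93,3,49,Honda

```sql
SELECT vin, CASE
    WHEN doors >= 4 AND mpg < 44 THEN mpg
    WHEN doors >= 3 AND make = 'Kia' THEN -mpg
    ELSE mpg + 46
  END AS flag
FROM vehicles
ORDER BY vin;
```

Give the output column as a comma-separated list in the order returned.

104, 95, 99, 94, 87, -53, 95, 103, 37

vin=L30: ELSE → 104
vin=L47: ELSE → 95
vin=L60: ELSE → 99
vin=L67: ELSE → 94
vin=L82: ELSE → 87
vin=L92: doors >= 3 AND make = 'Kia' → -53
vin=L93: ELSE → 95
vin=L94: ELSE → 103
vin=L96: doors >= 4 AND mpg < 44 → 37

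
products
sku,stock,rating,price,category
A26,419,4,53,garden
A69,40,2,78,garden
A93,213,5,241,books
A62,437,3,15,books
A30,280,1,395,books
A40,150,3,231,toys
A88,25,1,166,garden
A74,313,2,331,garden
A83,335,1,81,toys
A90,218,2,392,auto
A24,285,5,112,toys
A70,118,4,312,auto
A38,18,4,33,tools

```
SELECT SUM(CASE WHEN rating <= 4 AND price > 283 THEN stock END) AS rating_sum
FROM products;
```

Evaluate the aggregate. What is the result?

929

sku=A26: ✗
sku=A69: ✗
sku=A93: ✗
sku=A62: ✗
sku=A30: ✓ → 280
sku=A40: ✗
sku=A88: ✗
sku=A74: ✓ → 313
sku=A83: ✗
sku=A90: ✓ → 218
sku=A24: ✗
sku=A70: ✓ → 118
sku=A38: ✗
rating_sum = 280 + 313 + 218 + 118 = 929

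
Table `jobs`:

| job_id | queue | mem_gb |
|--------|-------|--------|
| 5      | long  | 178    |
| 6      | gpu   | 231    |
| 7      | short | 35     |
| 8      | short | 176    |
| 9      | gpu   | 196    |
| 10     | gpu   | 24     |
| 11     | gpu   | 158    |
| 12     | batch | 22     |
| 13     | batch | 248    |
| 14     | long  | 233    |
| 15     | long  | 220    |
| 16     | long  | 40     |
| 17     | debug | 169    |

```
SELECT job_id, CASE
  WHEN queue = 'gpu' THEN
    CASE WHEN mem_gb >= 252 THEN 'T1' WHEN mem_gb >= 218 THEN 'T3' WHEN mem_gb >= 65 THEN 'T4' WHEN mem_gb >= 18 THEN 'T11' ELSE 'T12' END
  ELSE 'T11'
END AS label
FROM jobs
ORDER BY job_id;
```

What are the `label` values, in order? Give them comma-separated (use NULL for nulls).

job_id=5: queue='long' → outer ELSE → T11
job_id=6: queue='gpu' → inner[mem_gb >= 218] → T3
job_id=7: queue='short' → outer ELSE → T11
job_id=8: queue='short' → outer ELSE → T11
job_id=9: queue='gpu' → inner[mem_gb >= 65] → T4
job_id=10: queue='gpu' → inner[mem_gb >= 18] → T11
job_id=11: queue='gpu' → inner[mem_gb >= 65] → T4
job_id=12: queue='batch' → outer ELSE → T11
job_id=13: queue='batch' → outer ELSE → T11
job_id=14: queue='long' → outer ELSE → T11
job_id=15: queue='long' → outer ELSE → T11
job_id=16: queue='long' → outer ELSE → T11
job_id=17: queue='debug' → outer ELSE → T11

T11, T3, T11, T11, T4, T11, T4, T11, T11, T11, T11, T11, T11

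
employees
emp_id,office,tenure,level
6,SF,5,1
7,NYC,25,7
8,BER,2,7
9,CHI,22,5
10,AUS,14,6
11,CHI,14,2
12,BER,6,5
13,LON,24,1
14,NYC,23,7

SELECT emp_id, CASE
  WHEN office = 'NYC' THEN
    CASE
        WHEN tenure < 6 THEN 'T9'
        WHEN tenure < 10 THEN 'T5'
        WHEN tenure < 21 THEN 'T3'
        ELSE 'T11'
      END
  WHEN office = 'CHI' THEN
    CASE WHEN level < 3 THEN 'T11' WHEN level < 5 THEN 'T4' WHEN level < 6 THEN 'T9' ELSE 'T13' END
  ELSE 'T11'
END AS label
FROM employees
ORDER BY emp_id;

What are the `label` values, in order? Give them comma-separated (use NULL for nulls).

T11, T11, T11, T9, T11, T11, T11, T11, T11

emp_id=6: office='SF' → outer ELSE → T11
emp_id=7: office='NYC' → inner[ELSE] → T11
emp_id=8: office='BER' → outer ELSE → T11
emp_id=9: office='CHI' → inner[level < 6] → T9
emp_id=10: office='AUS' → outer ELSE → T11
emp_id=11: office='CHI' → inner[level < 3] → T11
emp_id=12: office='BER' → outer ELSE → T11
emp_id=13: office='LON' → outer ELSE → T11
emp_id=14: office='NYC' → inner[ELSE] → T11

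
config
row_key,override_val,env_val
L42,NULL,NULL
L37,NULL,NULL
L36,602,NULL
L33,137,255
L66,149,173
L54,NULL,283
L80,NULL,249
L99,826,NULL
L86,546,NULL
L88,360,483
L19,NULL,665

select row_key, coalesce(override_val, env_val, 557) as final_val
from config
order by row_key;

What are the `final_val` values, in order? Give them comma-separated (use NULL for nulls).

row_key=L19: override_val=NULL, env_val=665 → 665
row_key=L33: override_val=137 → 137
row_key=L36: override_val=602 → 602
row_key=L37: override_val=NULL, env_val=NULL, → literal 557 → 557
row_key=L42: override_val=NULL, env_val=NULL, → literal 557 → 557
row_key=L54: override_val=NULL, env_val=283 → 283
row_key=L66: override_val=149 → 149
row_key=L80: override_val=NULL, env_val=249 → 249
row_key=L86: override_val=546 → 546
row_key=L88: override_val=360 → 360
row_key=L99: override_val=826 → 826

665, 137, 602, 557, 557, 283, 149, 249, 546, 360, 826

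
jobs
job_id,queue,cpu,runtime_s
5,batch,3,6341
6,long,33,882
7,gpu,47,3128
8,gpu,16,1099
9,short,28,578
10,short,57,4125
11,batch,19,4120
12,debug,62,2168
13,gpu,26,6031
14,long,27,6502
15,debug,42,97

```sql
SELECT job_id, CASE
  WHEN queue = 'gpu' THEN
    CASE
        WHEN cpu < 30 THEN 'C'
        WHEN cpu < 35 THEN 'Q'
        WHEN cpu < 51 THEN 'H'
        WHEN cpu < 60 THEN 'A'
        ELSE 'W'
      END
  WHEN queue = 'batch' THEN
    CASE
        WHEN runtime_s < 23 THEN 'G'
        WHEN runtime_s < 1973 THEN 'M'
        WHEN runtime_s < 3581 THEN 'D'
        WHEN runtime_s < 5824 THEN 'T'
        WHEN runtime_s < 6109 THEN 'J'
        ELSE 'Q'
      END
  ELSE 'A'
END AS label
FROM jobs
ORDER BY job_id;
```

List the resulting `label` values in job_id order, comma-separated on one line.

Q, A, H, C, A, A, T, A, C, A, A

job_id=5: queue='batch' → inner[ELSE] → Q
job_id=6: queue='long' → outer ELSE → A
job_id=7: queue='gpu' → inner[cpu < 51] → H
job_id=8: queue='gpu' → inner[cpu < 30] → C
job_id=9: queue='short' → outer ELSE → A
job_id=10: queue='short' → outer ELSE → A
job_id=11: queue='batch' → inner[runtime_s < 5824] → T
job_id=12: queue='debug' → outer ELSE → A
job_id=13: queue='gpu' → inner[cpu < 30] → C
job_id=14: queue='long' → outer ELSE → A
job_id=15: queue='debug' → outer ELSE → A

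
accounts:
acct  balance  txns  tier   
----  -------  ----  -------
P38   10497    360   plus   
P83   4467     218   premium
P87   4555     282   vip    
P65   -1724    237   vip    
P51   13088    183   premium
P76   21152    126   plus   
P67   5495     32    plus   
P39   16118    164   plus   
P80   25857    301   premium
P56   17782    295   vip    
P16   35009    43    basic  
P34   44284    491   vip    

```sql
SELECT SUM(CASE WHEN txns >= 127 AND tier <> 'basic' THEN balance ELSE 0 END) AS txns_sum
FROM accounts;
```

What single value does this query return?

acct=P38: ✓ → 10497
acct=P83: ✓ → 4467
acct=P87: ✓ → 4555
acct=P65: ✓ → -1724
acct=P51: ✓ → 13088
acct=P76: ✗
acct=P67: ✗
acct=P39: ✓ → 16118
acct=P80: ✓ → 25857
acct=P56: ✓ → 17782
acct=P16: ✗
acct=P34: ✓ → 44284
txns_sum = 10497 + 4467 + 4555 + -1724 + 13088 + 16118 + 25857 + 17782 + 44284 = 134924

134924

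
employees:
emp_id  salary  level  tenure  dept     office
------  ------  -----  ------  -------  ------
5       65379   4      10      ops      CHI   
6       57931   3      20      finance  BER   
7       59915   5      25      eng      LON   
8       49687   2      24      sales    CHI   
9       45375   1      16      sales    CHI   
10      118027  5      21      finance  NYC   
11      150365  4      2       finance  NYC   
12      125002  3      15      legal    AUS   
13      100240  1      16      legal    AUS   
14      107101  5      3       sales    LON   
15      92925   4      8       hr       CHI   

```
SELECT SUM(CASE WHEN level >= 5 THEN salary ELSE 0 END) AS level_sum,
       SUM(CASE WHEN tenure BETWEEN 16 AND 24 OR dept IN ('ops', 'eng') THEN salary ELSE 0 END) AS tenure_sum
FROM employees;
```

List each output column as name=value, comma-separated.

[level_sum: level >= 5]
emp_id=5: ✗
emp_id=6: ✗
emp_id=7: ✓ → 59915
emp_id=8: ✗
emp_id=9: ✗
emp_id=10: ✓ → 118027
emp_id=11: ✗
emp_id=12: ✗
emp_id=13: ✗
emp_id=14: ✓ → 107101
emp_id=15: ✗
level_sum = 59915 + 118027 + 107101 = 285043
—
[tenure_sum: tenure BETWEEN 16 AND 24 OR dept IN ('ops', 'eng')]
emp_id=5: ✓ → 65379
emp_id=6: ✓ → 57931
emp_id=7: ✓ → 59915
emp_id=8: ✓ → 49687
emp_id=9: ✓ → 45375
emp_id=10: ✓ → 118027
emp_id=11: ✗
emp_id=12: ✗
emp_id=13: ✓ → 100240
emp_id=14: ✗
emp_id=15: ✗
tenure_sum = 65379 + 57931 + 59915 + 49687 + 45375 + 118027 + 100240 = 496554

level_sum=285043, tenure_sum=496554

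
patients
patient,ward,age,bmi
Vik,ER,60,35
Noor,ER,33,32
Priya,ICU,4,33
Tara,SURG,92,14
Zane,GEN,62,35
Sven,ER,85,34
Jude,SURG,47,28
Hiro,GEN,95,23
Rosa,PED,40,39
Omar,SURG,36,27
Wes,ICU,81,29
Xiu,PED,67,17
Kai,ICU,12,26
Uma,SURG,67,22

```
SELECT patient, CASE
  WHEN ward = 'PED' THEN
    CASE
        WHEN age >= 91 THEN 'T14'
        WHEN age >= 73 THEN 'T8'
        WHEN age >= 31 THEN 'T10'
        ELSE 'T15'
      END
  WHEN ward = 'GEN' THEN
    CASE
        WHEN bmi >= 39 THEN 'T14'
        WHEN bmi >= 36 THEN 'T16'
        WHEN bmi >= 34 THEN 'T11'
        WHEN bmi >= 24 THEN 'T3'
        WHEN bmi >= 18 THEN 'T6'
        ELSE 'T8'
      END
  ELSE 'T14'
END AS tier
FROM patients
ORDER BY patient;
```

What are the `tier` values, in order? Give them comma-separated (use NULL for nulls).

T6, T14, T14, T14, T14, T14, T10, T14, T14, T14, T14, T14, T10, T11

patient=Hiro: ward='GEN' → inner[bmi >= 18] → T6
patient=Jude: ward='SURG' → outer ELSE → T14
patient=Kai: ward='ICU' → outer ELSE → T14
patient=Noor: ward='ER' → outer ELSE → T14
patient=Omar: ward='SURG' → outer ELSE → T14
patient=Priya: ward='ICU' → outer ELSE → T14
patient=Rosa: ward='PED' → inner[age >= 31] → T10
patient=Sven: ward='ER' → outer ELSE → T14
patient=Tara: ward='SURG' → outer ELSE → T14
patient=Uma: ward='SURG' → outer ELSE → T14
patient=Vik: ward='ER' → outer ELSE → T14
patient=Wes: ward='ICU' → outer ELSE → T14
patient=Xiu: ward='PED' → inner[age >= 31] → T10
patient=Zane: ward='GEN' → inner[bmi >= 34] → T11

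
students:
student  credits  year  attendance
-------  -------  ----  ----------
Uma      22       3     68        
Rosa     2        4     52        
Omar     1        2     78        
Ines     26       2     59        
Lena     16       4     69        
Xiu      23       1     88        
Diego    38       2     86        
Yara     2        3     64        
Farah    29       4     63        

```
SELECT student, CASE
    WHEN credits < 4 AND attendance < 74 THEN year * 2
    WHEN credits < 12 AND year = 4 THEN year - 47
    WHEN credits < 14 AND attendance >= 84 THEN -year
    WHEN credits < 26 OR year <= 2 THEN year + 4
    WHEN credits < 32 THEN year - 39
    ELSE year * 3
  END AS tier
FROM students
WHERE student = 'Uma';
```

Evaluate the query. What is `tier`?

student = Uma: credits=22, year=3, attendance=68.
credits < 4 AND attendance < 74 → false
credits < 12 AND year = 4 → false
credits < 14 AND attendance >= 84 → false
credits < 26 OR year <= 2 → true → 7

7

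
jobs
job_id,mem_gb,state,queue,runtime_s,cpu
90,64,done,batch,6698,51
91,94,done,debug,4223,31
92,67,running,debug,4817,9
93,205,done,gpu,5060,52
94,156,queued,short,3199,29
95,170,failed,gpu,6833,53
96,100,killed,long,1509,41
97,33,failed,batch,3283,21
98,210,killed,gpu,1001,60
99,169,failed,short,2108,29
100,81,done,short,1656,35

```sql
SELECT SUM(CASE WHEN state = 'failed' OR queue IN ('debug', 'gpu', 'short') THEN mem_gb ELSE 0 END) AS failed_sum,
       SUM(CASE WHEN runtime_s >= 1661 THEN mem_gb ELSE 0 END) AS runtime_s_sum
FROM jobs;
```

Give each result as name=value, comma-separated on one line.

[failed_sum: state = 'failed' OR queue IN ('debug', 'gpu', 'short')]
job_id=90: ✗
job_id=91: ✓ → 94
job_id=92: ✓ → 67
job_id=93: ✓ → 205
job_id=94: ✓ → 156
job_id=95: ✓ → 170
job_id=96: ✗
job_id=97: ✓ → 33
job_id=98: ✓ → 210
job_id=99: ✓ → 169
job_id=100: ✓ → 81
failed_sum = 94 + 67 + 205 + 156 + 170 + 33 + 210 + 169 + 81 = 1185
—
[runtime_s_sum: runtime_s >= 1661]
job_id=90: ✓ → 64
job_id=91: ✓ → 94
job_id=92: ✓ → 67
job_id=93: ✓ → 205
job_id=94: ✓ → 156
job_id=95: ✓ → 170
job_id=96: ✗
job_id=97: ✓ → 33
job_id=98: ✗
job_id=99: ✓ → 169
job_id=100: ✗
runtime_s_sum = 64 + 94 + 67 + 205 + 156 + 170 + 33 + 169 = 958

failed_sum=1185, runtime_s_sum=958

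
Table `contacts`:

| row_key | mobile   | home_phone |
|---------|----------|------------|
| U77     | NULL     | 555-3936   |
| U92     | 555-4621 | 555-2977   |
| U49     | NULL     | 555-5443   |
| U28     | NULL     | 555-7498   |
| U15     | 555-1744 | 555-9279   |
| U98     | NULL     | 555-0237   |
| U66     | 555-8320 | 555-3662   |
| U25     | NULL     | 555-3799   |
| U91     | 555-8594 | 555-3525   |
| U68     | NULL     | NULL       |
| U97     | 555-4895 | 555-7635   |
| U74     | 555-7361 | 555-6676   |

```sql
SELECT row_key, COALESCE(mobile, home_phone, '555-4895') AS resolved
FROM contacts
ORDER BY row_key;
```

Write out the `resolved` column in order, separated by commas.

555-1744, 555-3799, 555-7498, 555-5443, 555-8320, 555-4895, 555-7361, 555-3936, 555-8594, 555-4621, 555-4895, 555-0237

row_key=U15: mobile=555-1744 → 555-1744
row_key=U25: mobile=NULL, home_phone=555-3799 → 555-3799
row_key=U28: mobile=NULL, home_phone=555-7498 → 555-7498
row_key=U49: mobile=NULL, home_phone=555-5443 → 555-5443
row_key=U66: mobile=555-8320 → 555-8320
row_key=U68: mobile=NULL, home_phone=NULL, → literal 555-4895 → 555-4895
row_key=U74: mobile=555-7361 → 555-7361
row_key=U77: mobile=NULL, home_phone=555-3936 → 555-3936
row_key=U91: mobile=555-8594 → 555-8594
row_key=U92: mobile=555-4621 → 555-4621
row_key=U97: mobile=555-4895 → 555-4895
row_key=U98: mobile=NULL, home_phone=555-0237 → 555-0237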